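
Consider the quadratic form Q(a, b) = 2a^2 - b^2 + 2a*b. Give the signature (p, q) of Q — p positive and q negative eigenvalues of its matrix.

The symmetric matrix is A = [[2, 1], [1, -1]].
Symmetric row and column elimination reduces A to a congruent diagonal form with pivots 2, -3/2.
Counting signs: 1 positive, 1 negative.

(1, 1)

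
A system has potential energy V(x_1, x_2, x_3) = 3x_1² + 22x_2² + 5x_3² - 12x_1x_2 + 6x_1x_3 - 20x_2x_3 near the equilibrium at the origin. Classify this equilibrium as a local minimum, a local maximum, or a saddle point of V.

local minimum

The Hessian at the origin is H = [[6, -12, 6], [-12, 44, -20], [6, -20, 10]].
Row-reducing H symmetrically gives the diagonal entries 6, 20, 4/5.
Counting signs: 3 positive.
H is positive definite, so the origin is a strict local minimum.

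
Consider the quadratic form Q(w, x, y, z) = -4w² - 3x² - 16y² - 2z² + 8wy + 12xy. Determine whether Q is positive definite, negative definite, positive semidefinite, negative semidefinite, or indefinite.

The symmetric matrix is A = [[-4, 0, 4, 0], [0, -3, 6, 0], [4, 6, -16, 0], [0, 0, 0, -2]].
Symmetric row and column elimination reduces A to a congruent diagonal form with pivots -4, -3, 0, -2.
That gives 3 negative, 1 zero pivots.
Hence Q is negative semidefinite.

negative semidefinite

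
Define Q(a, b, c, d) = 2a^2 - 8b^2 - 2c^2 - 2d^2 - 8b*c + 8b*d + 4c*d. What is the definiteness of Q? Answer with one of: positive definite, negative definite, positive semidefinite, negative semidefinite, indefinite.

indefinite

The associated matrix is A = [[2, 0, 0, 0], [0, -8, -4, 4], [0, -4, -2, 2], [0, 4, 2, -2]].
Applying the same elementary operations to the rows and columns of A produces a congruent diagonal matrix with entries 2, -8, 0, 0.
Counting signs: 1 positive, 1 negative, 2 zero.
Hence Q is indefinite.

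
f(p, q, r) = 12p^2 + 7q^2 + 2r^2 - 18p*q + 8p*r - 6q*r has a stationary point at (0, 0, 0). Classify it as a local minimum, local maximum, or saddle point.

The Hessian at the origin is H = [[24, -18, 8], [-18, 14, -6], [8, -6, 4]].
An LDLᵀ factorisation of H has diagonal entries 24, 1/2, 4/3.
That gives 3 positive pivots.
H is positive definite, so the origin is a strict local minimum.

local minimum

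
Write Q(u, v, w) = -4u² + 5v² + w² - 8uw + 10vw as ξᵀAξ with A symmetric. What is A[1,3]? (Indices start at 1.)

The coefficient of u·w in Q is -8. For a symmetric A this equals A[1,3] + A[3,1] = 2·A[1,3].
So A[1,3] = -8/2 = -4.

-4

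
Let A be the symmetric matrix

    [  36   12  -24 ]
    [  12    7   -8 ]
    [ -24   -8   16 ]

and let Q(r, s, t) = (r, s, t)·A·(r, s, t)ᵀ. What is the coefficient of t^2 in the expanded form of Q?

The coefficient of t^2 is the diagonal entry A[3,3] = 16.

16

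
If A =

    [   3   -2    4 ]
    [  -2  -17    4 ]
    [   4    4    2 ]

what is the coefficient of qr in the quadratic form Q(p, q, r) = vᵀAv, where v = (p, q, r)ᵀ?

The coefficient of qr is A[2,3] + A[3,2] = 2·4 = 8.

8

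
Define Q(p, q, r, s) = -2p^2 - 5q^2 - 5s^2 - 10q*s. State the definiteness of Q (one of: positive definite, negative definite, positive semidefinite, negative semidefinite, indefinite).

negative semidefinite

The symmetric matrix is A = [[-2, 0, 0, 0], [0, -5, 0, -5], [0, 0, 0, 0], [0, -5, 0, -5]].
Row-reducing A symmetrically gives the diagonal entries -2, -5, 0, 0.
That gives 2 negative, 2 zero pivots.
Hence Q is negative semidefinite.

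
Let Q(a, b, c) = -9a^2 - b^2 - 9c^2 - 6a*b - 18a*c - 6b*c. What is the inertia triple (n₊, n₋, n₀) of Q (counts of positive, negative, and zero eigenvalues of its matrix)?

Write A = [[-9, -3, -9], [-3, -1, -3], [-9, -3, -9]].
Row-reducing A symmetrically gives the diagonal entries -9, 0, 0.
That gives 1 negative, 2 zero pivots.

(0, 1, 2)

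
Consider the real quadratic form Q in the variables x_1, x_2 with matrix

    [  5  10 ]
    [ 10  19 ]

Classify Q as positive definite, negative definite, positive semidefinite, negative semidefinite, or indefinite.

indefinite

Row-reducing A symmetrically gives the diagonal entries 5, -1.
So there are 1 positive, 1 negative pivots.
Hence Q is indefinite.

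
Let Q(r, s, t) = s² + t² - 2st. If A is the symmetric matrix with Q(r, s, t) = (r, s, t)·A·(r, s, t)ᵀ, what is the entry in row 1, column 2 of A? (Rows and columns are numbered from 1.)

The coefficient of r·s in Q is 0. For a symmetric A this equals A[1,2] + A[2,1] = 2·A[1,2].
So A[1,2] = 0/2 = 0.

0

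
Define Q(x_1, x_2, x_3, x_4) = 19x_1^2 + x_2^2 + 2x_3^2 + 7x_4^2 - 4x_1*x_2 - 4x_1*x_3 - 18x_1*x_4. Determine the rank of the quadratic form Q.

The associated matrix is A = [[19, -2, -2, -9], [-2, 1, 0, 0], [-2, 0, 2, 0], [-9, 0, 0, 7]].
Symmetric row and column elimination reduces A to a congruent diagonal form with pivots 19, 15/19, 26/15, 10/13.
That gives 4 positive pivots.
The rank is the number of nonzero pivots: 4.

4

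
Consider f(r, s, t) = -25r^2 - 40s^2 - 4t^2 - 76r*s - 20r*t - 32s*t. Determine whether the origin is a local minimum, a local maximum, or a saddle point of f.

The Hessian at the origin is H = [[-50, -76, -20], [-76, -80, -32], [-20, -32, -8]].
Applying the same elementary operations to the rows and columns of H produces a congruent diagonal matrix with entries -50, 888/25, -8/111.
That gives 1 positive, 2 negative pivots.
H is indefinite, so the origin is a saddle point.

saddle point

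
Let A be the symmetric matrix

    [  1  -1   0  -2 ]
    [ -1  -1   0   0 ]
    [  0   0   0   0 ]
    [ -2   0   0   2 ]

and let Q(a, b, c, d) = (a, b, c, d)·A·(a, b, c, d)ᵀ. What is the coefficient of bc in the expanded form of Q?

0

The coefficient of bc is A[2,3] + A[3,2] = 2·0 = 0.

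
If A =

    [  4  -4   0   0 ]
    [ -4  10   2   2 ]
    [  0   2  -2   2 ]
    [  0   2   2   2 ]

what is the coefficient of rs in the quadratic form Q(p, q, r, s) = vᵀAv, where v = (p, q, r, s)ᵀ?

4

The coefficient of rs is A[3,4] + A[4,3] = 2·2 = 4.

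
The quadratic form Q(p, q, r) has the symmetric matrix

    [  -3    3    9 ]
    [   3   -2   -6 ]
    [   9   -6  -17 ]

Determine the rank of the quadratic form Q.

Symmetric row and column elimination reduces A to a congruent diagonal form with pivots -3, 1, 1.
Counting signs: 2 positive, 1 negative.
The rank is the number of nonzero pivots: 3.

3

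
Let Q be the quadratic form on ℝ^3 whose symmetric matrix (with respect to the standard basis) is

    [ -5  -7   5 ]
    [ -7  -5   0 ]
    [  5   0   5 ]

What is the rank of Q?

3

An LDLᵀ factorisation of A has diagonal entries -5, 24/5, -5/24.
So there are 1 positive, 2 negative pivots.
The rank is the number of nonzero pivots: 3.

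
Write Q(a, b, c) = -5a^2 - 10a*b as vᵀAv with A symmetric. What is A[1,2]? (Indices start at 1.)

The coefficient of a·b in Q is -10. For a symmetric A this equals A[1,2] + A[2,1] = 2·A[1,2].
So A[1,2] = -10/2 = -5.

-5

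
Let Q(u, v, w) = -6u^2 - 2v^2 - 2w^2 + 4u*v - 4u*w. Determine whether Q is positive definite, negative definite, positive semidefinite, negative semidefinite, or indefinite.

The symmetric matrix of Q is A = [[-6, 2, -2], [2, -2, 0], [-2, 0, -2]].
Leading principal minors: Δ_1 = -6, Δ_2 = 8, Δ_3 = -8.
The signs alternate starting with Δ_1 < 0, so by Sylvester's criterion Q is negative definite.

negative definite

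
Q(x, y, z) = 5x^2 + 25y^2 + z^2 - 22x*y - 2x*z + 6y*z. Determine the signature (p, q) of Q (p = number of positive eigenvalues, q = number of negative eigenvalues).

Write A = [[5, -11, -1], [-11, 25, 3], [-1, 3, 1]].
Symmetric row and column elimination reduces A to a congruent diagonal form with pivots 5, 4/5, 0.
That gives 2 positive, 1 zero pivots.

(2, 0)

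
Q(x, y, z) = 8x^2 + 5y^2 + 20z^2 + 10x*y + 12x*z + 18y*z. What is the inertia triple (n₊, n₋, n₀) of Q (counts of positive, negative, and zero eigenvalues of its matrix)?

(3, 0, 0)

The associated matrix is A = [[8, 5, 6], [5, 5, 9], [6, 9, 20]].
An LDLᵀ factorisation of A has diagonal entries 8, 15/8, 4/5.
So there are 3 positive pivots.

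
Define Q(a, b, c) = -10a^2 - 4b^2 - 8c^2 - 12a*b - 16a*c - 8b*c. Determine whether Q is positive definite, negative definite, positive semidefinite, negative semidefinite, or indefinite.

negative semidefinite

Write A = [[-10, -6, -8], [-6, -4, -4], [-8, -4, -8]].
Congruent diagonalization of A (simultaneous row and column reduction) yields pivots -10, -2/5, 0.
That gives 2 negative, 1 zero pivots.
Hence Q is negative semidefinite.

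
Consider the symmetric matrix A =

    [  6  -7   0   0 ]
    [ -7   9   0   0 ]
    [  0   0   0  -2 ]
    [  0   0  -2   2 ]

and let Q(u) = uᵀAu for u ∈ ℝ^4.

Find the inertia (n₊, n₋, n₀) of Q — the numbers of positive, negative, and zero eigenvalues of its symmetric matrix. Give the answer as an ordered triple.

By Sylvester's law of inertia any congruent diagonalization of A has 3 positive, 1 negative and 0 zero entries.

(3, 1, 0)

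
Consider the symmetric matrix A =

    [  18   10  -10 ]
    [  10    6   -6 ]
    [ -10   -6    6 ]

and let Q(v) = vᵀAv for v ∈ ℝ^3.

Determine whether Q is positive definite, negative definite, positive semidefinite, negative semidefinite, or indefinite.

Congruent diagonalization of A (simultaneous row and column reduction) yields pivots 18, 4/9, 0.
That gives 2 positive, 1 zero pivots.
Hence Q is positive semidefinite.

positive semidefinite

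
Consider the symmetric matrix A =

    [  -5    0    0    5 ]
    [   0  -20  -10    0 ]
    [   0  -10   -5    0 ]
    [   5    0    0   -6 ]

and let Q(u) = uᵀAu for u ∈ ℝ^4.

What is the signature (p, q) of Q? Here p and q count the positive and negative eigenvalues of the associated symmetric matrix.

(0, 3)

Symmetric row and column elimination reduces A to a congruent diagonal form with pivots -5, -20, 0, -1.
That gives 3 negative, 1 zero pivots.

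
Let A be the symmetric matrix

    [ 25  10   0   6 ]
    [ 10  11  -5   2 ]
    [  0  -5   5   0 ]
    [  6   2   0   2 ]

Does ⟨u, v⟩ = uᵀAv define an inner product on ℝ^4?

yes

Leading principal minors: Δ_1 = 25, Δ_2 = 175, Δ_3 = 250, Δ_4 = 120.
All leading principal minors are positive, so by Sylvester's criterion Q is positive definite.
⟨·,·⟩ is an inner product exactly when A is positive definite.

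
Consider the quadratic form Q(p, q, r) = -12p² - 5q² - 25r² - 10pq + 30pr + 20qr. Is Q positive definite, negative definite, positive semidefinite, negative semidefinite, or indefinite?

negative definite

The associated matrix is A = [[-12, -5, 15], [-5, -5, 10], [15, 10, -25]].
Symmetric row and column elimination reduces A to a congruent diagonal form with pivots -12, -35/12, -10/7.
That gives 3 negative pivots.
Hence Q is negative definite.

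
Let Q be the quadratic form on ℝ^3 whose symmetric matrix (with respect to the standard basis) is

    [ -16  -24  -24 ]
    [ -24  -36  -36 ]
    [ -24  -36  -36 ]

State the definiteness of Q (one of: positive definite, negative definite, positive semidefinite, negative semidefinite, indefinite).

Applying the same elementary operations to the rows and columns of A produces a congruent diagonal matrix with entries -16, 0, 0.
So there are 1 negative, 2 zero pivots.
Hence Q is negative semidefinite.

negative semidefinite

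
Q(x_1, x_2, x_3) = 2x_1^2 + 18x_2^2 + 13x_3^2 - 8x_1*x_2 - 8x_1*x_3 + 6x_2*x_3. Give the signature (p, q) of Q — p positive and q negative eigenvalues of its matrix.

Write A = [[2, -4, -4], [-4, 18, 3], [-4, 3, 13]].
Congruent diagonalization of A (simultaneous row and column reduction) yields pivots 2, 10, 5/2.
That gives 3 positive pivots.

(3, 0)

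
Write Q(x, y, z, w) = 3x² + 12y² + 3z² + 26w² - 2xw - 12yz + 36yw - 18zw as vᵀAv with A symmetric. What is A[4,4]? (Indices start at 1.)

The coefficient of w² in Q is 26, and that is exactly A[4,4].

26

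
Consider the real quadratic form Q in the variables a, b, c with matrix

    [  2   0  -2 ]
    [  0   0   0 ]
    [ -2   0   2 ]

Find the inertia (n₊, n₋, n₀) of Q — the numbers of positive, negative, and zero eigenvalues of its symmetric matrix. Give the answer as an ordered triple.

(1, 0, 2)

Congruent diagonalization of A (simultaneous row and column reduction) yields pivots 2, 0, 0.
That gives 1 positive, 2 zero pivots.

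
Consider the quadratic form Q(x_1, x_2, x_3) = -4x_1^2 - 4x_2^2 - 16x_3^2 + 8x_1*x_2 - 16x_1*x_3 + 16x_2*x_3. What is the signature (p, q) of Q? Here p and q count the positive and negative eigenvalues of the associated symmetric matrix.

The associated matrix is A = [[-4, 4, -8], [4, -4, 8], [-8, 8, -16]].
Congruent diagonalization of A (simultaneous row and column reduction) yields pivots -4, 0, 0.
That gives 1 negative, 2 zero pivots.

(0, 1)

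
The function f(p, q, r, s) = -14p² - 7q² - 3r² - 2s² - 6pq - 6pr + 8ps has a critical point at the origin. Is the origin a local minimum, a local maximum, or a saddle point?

The Hessian at the origin is H = [[-28, -6, -6, 8], [-6, -14, 0, 0], [-6, 0, -6, 0], [8, 0, 0, -4]].
Row-reducing H symmetrically gives the diagonal entries -28, -89/7, -408/89, -12/17.
So there are 4 negative pivots.
H is negative definite, so the origin is a strict local maximum.

local maximum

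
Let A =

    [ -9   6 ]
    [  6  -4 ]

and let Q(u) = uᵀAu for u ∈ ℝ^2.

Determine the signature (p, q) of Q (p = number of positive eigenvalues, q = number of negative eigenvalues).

(0, 1)

Row-reducing A symmetrically gives the diagonal entries -9, 0.
That gives 1 negative, 1 zero pivots.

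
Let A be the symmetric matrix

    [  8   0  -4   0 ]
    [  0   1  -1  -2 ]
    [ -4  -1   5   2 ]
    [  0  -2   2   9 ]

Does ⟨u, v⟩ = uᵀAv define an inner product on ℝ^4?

Leading principal minors: Δ_1 = 8, Δ_2 = 8, Δ_3 = 16, Δ_4 = 80.
All leading principal minors are positive, so by Sylvester's criterion Q is positive definite.
⟨·,·⟩ is an inner product exactly when A is positive definite.

yes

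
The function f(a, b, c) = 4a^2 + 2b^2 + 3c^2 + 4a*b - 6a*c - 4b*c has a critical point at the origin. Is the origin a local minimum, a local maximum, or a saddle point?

local minimum

The Hessian at the origin is H = [[8, 4, -6], [4, 4, -4], [-6, -4, 6]].
Applying the same elementary operations to the rows and columns of H produces a congruent diagonal matrix with entries 8, 2, 1.
So there are 3 positive pivots.
H is positive definite, so the origin is a strict local minimum.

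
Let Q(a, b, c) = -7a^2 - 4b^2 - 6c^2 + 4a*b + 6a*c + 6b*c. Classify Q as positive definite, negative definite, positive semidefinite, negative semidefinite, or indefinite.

negative definite

The symmetric matrix of Q is A = [[-7, 2, 3], [2, -4, 3], [3, 3, -6]].
Leading principal minors: Δ_1 = -7, Δ_2 = 24, Δ_3 = -9.
The signs alternate starting with Δ_1 < 0, so by Sylvester's criterion Q is negative definite.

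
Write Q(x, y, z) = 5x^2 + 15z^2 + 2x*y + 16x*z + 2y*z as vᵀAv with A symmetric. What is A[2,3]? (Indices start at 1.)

The coefficient of y·z in Q is 2. For a symmetric A this equals A[2,3] + A[3,2] = 2·A[2,3].
So A[2,3] = 2/2 = 1.

1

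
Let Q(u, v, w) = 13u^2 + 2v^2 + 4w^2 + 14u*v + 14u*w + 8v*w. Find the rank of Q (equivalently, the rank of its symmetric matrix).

3

Write A = [[13, 7, 7], [7, 2, 4], [7, 4, 4]].
Symmetric row and column elimination reduces A to a congruent diagonal form with pivots 13, -23/13, 6/23.
That gives 2 positive, 1 negative pivots.
The rank is the number of nonzero pivots: 3.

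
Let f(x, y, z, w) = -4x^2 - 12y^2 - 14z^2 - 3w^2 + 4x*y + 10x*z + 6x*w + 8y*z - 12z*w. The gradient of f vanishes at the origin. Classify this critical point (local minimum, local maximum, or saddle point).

The Hessian at the origin is H = [[-8, 4, 10, 6], [4, -24, 8, 0], [10, 8, -28, -12], [6, 0, -12, -6]].
Row-reducing H symmetrically gives the diagonal entries -8, -22, -86/11, -6/43.
That gives 4 negative pivots.
H is negative definite, so the origin is a strict local maximum.

local maximum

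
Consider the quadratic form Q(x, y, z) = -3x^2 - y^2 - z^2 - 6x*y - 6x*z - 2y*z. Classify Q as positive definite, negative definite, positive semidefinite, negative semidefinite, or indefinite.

indefinite

Write A = [[-3, -3, -3], [-3, -1, -1], [-3, -1, -1]].
Symmetric row and column elimination reduces A to a congruent diagonal form with pivots -3, 2, 0.
That gives 1 positive, 1 negative, 1 zero pivots.
Hence Q is indefinite.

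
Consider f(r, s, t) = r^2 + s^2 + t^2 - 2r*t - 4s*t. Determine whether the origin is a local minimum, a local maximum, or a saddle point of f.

The Hessian at the origin is H = [[2, 0, -2], [0, 2, -4], [-2, -4, 2]].
An LDLᵀ factorisation of H has diagonal entries 2, 2, -8.
That gives 2 positive, 1 negative pivots.
H is indefinite, so the origin is a saddle point.

saddle point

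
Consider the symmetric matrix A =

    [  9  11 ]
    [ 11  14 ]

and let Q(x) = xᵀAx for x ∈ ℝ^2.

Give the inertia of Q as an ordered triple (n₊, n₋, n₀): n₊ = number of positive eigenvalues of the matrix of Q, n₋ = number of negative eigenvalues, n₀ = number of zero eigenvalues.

Congruent diagonalization of A (simultaneous row and column reduction) yields pivots 9, 5/9.
So there are 2 positive pivots.

(2, 0, 0)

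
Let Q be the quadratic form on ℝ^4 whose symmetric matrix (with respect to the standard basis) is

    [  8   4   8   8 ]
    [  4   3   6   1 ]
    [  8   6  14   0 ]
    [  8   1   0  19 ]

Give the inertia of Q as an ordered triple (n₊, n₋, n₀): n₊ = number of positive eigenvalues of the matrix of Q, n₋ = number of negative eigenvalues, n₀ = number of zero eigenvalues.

Congruent diagonalization of A (simultaneous row and column reduction) yields pivots 8, 1, 2, 0.
That gives 3 positive, 1 zero pivots.

(3, 0, 1)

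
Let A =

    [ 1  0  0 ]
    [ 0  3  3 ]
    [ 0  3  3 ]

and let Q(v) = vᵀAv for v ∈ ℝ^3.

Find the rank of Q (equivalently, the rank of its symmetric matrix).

Applying the same elementary operations to the rows and columns of A produces a congruent diagonal matrix with entries 1, 3, 0.
So there are 2 positive, 1 zero pivots.
The rank is the number of nonzero pivots: 2.

2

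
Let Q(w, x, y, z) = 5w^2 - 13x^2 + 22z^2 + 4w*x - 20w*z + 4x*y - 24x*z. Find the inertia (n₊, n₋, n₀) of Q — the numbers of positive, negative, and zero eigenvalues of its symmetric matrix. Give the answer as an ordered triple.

Write A = [[5, 2, 0, -10], [2, -13, 2, -12], [0, 2, 0, 0], [-10, -12, 0, 22]].
Applying the same elementary operations to the rows and columns of A produces a congruent diagonal matrix with entries 5, -69/5, 20/69, 2.
That gives 3 positive, 1 negative pivots.

(3, 1, 0)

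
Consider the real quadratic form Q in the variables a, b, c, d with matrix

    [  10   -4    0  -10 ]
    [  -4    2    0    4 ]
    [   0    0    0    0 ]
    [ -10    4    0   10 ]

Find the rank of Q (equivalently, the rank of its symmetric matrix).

2

Congruent diagonalization of A (simultaneous row and column reduction) yields pivots 10, 2/5, 0, 0.
So there are 2 positive, 2 zero pivots.
The rank is the number of nonzero pivots: 2.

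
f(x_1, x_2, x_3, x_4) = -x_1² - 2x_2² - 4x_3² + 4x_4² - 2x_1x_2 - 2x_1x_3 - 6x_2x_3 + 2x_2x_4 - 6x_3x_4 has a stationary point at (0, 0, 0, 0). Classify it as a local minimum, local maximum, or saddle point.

The Hessian at the origin is H = [[-2, -2, -2, 0], [-2, -4, -6, 2], [-2, -6, -8, -6], [0, 2, -6, 8]].
Congruent diagonalization of H (simultaneous row and column reduction) yields pivots -2, -2, 2, -40.
So there are 1 positive, 3 negative pivots.
H is indefinite, so the origin is a saddle point.

saddle point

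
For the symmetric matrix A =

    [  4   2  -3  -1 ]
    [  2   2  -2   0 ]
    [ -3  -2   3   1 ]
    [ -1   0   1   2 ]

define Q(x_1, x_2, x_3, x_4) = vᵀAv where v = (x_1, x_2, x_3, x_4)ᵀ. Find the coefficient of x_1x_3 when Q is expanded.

The coefficient of x_1x_3 is A[1,3] + A[3,1] = 2·(-3) = -6.

-6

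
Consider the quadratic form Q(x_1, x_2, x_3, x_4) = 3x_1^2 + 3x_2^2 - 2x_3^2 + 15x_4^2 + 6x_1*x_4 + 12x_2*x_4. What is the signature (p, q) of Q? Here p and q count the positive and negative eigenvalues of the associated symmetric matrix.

The symmetric matrix is A = [[3, 0, 0, 3], [0, 3, 0, 6], [0, 0, -2, 0], [3, 6, 0, 15]].
Symmetric row and column elimination reduces A to a congruent diagonal form with pivots 3, 3, -2, 0.
So there are 2 positive, 1 negative, 1 zero pivots.

(2, 1)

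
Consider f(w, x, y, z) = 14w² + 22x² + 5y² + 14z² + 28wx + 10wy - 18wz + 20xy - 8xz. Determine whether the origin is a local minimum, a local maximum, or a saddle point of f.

The Hessian at the origin is H = [[28, 28, 10, -18], [28, 44, 20, -8], [10, 20, 10, 0], [-18, -8, 0, 28]].
An LDLᵀ factorisation of H has diagonal entries 28, 16, 5/28, 10.
So there are 4 positive pivots.
H is positive definite, so the origin is a strict local minimum.

local minimum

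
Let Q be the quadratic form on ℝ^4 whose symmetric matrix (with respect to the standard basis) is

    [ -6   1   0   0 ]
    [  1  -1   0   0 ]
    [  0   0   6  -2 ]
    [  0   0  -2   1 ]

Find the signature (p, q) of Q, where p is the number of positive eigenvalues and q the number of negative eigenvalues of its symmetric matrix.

An LDLᵀ factorisation of A has diagonal entries -6, -5/6, 6, 1/3.
So there are 2 positive, 2 negative pivots.

(2, 2)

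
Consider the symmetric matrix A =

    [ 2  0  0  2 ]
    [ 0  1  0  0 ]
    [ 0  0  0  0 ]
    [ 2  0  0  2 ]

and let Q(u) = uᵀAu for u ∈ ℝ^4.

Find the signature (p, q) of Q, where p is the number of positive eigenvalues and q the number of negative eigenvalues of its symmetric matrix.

Symmetric row and column elimination reduces A to a congruent diagonal form with pivots 2, 1, 0, 0.
That gives 2 positive, 2 zero pivots.

(2, 0)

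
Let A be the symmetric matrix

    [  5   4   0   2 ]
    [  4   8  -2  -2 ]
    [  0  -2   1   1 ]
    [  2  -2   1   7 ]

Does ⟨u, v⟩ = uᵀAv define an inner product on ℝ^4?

yes

Leading principal minors: Δ_1 = 5, Δ_2 = 24, Δ_3 = 4, Δ_4 = 8.
All leading principal minors are positive, so by Sylvester's criterion Q is positive definite.
⟨·,·⟩ is an inner product exactly when A is positive definite.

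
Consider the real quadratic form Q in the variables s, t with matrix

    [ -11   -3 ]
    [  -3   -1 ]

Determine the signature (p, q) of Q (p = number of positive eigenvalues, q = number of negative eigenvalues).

(0, 2)

Row-reducing A symmetrically gives the diagonal entries -11, -2/11.
Counting signs: 2 negative.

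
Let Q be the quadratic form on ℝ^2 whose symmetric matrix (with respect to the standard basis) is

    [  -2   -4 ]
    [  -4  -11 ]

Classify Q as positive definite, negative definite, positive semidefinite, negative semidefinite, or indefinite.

For the 2×2 matrix [[-2, -4], [-4, -11]]: det = -2·-11 − (-4)² = 6, trace = -13.
det > 0 so both eigenvalues share the sign of the trace; trace = -13 < 0 ⇒ both negative.

negative definite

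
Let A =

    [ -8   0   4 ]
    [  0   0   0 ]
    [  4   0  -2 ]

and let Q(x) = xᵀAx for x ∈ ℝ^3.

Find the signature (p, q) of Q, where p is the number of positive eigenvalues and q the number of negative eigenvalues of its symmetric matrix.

(0, 1)

Applying the same elementary operations to the rows and columns of A produces a congruent diagonal matrix with entries -8, 0, 0.
So there are 1 negative, 2 zero pivots.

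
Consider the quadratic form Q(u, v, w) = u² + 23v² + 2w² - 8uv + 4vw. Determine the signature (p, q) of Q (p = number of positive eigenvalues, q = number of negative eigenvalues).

(3, 0)

The associated matrix is A = [[1, -4, 0], [-4, 23, 2], [0, 2, 2]].
Congruent diagonalization of A (simultaneous row and column reduction) yields pivots 1, 7, 10/7.
That gives 3 positive pivots.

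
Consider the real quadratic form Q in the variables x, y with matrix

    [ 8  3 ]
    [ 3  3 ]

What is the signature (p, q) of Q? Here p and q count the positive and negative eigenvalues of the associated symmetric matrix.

Row-reducing A symmetrically gives the diagonal entries 8, 15/8.
Counting signs: 2 positive.

(2, 0)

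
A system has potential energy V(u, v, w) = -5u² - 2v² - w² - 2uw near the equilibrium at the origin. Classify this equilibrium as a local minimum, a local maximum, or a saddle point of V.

local maximum

The Hessian at the origin is H = [[-10, 0, -2], [0, -4, 0], [-2, 0, -2]].
Row-reducing H symmetrically gives the diagonal entries -10, -4, -8/5.
So there are 3 negative pivots.
H is negative definite, so the origin is a strict local maximum.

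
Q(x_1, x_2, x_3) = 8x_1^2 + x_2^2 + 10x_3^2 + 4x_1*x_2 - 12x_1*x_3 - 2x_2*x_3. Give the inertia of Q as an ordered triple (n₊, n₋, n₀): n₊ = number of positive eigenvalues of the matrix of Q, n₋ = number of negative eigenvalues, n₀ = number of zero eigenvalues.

The symmetric matrix is A = [[8, 2, -6], [2, 1, -1], [-6, -1, 10]].
Row-reducing A symmetrically gives the diagonal entries 8, 1/2, 5.
So there are 3 positive pivots.

(3, 0, 0)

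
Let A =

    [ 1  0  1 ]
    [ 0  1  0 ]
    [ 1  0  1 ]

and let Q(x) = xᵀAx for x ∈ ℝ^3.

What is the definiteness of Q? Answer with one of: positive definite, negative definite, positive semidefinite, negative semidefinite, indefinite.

positive semidefinite

Congruent diagonalization of A (simultaneous row and column reduction) yields pivots 1, 1, 0.
That gives 2 positive, 1 zero pivots.
Hence Q is positive semidefinite.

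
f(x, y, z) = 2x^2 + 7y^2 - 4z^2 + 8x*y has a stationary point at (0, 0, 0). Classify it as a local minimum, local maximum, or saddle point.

The Hessian at the origin is H = [[4, 8, 0], [8, 14, 0], [0, 0, -8]].
Congruent diagonalization of H (simultaneous row and column reduction) yields pivots 4, -2, -8.
That gives 1 positive, 2 negative pivots.
H is indefinite, so the origin is a saddle point.

saddle point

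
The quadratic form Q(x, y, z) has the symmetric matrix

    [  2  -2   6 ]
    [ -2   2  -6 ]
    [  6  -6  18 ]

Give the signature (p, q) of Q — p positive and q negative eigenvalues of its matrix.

Row-reducing A symmetrically gives the diagonal entries 2, 0, 0.
That gives 1 positive, 2 zero pivots.

(1, 0)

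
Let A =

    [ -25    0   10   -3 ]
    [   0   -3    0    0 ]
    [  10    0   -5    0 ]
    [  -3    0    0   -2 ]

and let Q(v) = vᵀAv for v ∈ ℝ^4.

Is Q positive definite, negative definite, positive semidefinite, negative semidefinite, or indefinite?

negative definite

Congruent diagonalization of A (simultaneous row and column reduction) yields pivots -25, -3, -1, -1/5.
That gives 4 negative pivots.
Hence Q is negative definite.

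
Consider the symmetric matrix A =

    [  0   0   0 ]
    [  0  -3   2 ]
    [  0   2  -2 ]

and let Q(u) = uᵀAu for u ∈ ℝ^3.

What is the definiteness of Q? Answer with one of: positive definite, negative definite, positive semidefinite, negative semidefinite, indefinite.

Applying the same elementary operations to the rows and columns of A produces a congruent diagonal matrix with entries 0, -3, -2/3.
Counting signs: 2 negative, 1 zero.
Hence Q is negative semidefinite.

negative semidefinite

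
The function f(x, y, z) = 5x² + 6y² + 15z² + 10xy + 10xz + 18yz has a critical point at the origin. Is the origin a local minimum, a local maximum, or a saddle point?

saddle point

The Hessian at the origin is H = [[10, 10, 10], [10, 12, 18], [10, 18, 30]].
An LDLᵀ factorisation of H has diagonal entries 10, 2, -12.
Counting signs: 2 positive, 1 negative.
H is indefinite, so the origin is a saddle point.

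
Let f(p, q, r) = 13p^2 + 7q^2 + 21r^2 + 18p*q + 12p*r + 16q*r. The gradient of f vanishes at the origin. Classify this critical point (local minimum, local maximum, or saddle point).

The Hessian at the origin is H = [[26, 18, 12], [18, 14, 16], [12, 16, 42]].
Symmetric row and column elimination reduces H to a congruent diagonal form with pivots 26, 20/13, -2.
That gives 2 positive, 1 negative pivots.
H is indefinite, so the origin is a saddle point.

saddle point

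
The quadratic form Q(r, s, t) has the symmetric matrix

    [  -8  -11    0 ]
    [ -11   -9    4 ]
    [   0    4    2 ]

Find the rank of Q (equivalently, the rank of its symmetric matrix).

An LDLᵀ factorisation of A has diagonal entries -8, 49/8, -30/49.
That gives 1 positive, 2 negative pivots.
The rank is the number of nonzero pivots: 3.

3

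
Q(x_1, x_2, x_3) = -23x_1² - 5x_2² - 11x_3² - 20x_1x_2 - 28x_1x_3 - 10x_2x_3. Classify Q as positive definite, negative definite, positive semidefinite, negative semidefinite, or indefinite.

negative definite

The symmetric matrix of Q is A = [[-23, -10, -14], [-10, -5, -5], [-14, -5, -11]].
Leading principal minors: Δ_1 = -23, Δ_2 = 15, Δ_3 = -10.
The signs alternate starting with Δ_1 < 0, so by Sylvester's criterion Q is negative definite.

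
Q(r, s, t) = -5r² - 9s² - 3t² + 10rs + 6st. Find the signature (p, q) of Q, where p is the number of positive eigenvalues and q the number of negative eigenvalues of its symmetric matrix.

Write A = [[-5, 5, 0], [5, -9, 3], [0, 3, -3]].
Row-reducing A symmetrically gives the diagonal entries -5, -4, -3/4.
So there are 3 negative pivots.

(0, 3)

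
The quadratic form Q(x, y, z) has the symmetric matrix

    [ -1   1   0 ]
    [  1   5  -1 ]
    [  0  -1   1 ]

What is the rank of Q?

An LDLᵀ factorisation of A has diagonal entries -1, 6, 5/6.
So there are 2 positive, 1 negative pivots.
The rank is the number of nonzero pivots: 3.

3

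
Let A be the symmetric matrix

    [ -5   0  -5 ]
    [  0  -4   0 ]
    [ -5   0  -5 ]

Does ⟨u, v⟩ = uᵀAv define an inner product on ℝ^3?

Symmetric row and column elimination reduces A to a congruent diagonal form with pivots -5, -4, 0.
That gives 2 negative, 1 zero pivots.
Hence Q is negative semidefinite.
⟨·,·⟩ is an inner product exactly when A is positive definite.

no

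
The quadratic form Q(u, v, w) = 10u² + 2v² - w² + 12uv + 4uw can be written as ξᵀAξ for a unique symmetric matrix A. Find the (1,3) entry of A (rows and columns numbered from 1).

The coefficient of u·w in Q is 4. For a symmetric A this equals A[1,3] + A[3,1] = 2·A[1,3].
So A[1,3] = 4/2 = 2.

2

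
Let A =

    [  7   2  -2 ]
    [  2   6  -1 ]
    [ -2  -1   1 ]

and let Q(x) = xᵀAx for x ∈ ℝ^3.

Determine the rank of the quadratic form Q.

3

An LDLᵀ factorisation of A has diagonal entries 7, 38/7, 15/38.
That gives 3 positive pivots.
The rank is the number of nonzero pivots: 3.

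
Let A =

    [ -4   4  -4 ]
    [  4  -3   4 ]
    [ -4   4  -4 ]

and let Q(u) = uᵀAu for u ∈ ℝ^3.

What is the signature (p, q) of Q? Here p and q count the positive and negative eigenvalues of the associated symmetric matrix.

(1, 1)

Row-reducing A symmetrically gives the diagonal entries -4, 1, 0.
Counting signs: 1 positive, 1 negative, 1 zero.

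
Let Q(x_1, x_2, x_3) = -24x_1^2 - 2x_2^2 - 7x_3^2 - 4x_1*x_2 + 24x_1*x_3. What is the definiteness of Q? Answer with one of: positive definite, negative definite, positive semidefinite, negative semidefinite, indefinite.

The symmetric matrix of Q is A = [[-24, -2, 12], [-2, -2, 0], [12, 0, -7]].
Leading principal minors: Δ_1 = -24, Δ_2 = 44, Δ_3 = -20.
The signs alternate starting with Δ_1 < 0, so by Sylvester's criterion Q is negative definite.

negative definite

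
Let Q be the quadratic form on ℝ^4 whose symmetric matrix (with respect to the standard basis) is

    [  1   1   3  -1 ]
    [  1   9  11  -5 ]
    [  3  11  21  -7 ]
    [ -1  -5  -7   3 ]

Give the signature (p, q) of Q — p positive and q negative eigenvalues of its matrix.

Symmetric row and column elimination reduces A to a congruent diagonal form with pivots 1, 8, 4, 0.
Counting signs: 3 positive, 1 zero.

(3, 0)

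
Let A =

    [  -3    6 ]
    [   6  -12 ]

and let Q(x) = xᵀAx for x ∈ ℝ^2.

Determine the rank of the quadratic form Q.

Congruent diagonalization of A (simultaneous row and column reduction) yields pivots -3, 0.
Counting signs: 1 negative, 1 zero.
The rank is the number of nonzero pivots: 1.

1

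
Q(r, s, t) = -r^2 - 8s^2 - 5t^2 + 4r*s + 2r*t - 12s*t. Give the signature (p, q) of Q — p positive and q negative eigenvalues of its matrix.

The associated matrix is A = [[-1, 2, 1], [2, -8, -6], [1, -6, -5]].
Row-reducing A symmetrically gives the diagonal entries -1, -4, 0.
That gives 2 negative, 1 zero pivots.

(0, 2)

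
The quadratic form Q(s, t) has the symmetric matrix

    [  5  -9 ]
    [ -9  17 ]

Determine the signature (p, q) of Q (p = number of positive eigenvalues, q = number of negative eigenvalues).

Applying the same elementary operations to the rows and columns of A produces a congruent diagonal matrix with entries 5, 4/5.
That gives 2 positive pivots.

(2, 0)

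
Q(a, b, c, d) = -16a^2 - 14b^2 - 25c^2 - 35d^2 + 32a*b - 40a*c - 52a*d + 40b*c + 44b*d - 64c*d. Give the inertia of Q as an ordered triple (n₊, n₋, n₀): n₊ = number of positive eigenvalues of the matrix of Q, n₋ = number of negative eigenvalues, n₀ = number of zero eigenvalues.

(2, 2, 0)

The symmetric matrix is A = [[-16, 16, -20, -26], [16, -14, 20, 22], [-20, 20, -25, -32], [-26, 22, -32, -35]].
By Sylvester's law of inertia any congruent diagonalization of A has 2 positive, 2 negative and 0 zero entries.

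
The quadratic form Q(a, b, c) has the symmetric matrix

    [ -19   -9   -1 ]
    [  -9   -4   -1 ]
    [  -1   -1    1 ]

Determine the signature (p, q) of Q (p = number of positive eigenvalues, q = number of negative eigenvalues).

(1, 1)

Applying the same elementary operations to the rows and columns of A produces a congruent diagonal matrix with entries -19, 5/19, 0.
Counting signs: 1 positive, 1 negative, 1 zero.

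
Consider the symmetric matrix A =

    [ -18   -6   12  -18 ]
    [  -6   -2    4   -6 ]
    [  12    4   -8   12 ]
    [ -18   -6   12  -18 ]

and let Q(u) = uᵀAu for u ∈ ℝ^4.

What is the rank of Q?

1

Row-reducing A symmetrically gives the diagonal entries -18, 0, 0, 0.
Counting signs: 1 negative, 3 zero.
The rank is the number of nonzero pivots: 1.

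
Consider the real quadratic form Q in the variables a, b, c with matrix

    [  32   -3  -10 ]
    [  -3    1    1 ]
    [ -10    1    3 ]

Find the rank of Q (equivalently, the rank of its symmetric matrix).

Applying the same elementary operations to the rows and columns of A produces a congruent diagonal matrix with entries 32, 23/32, -3/23.
That gives 2 positive, 1 negative pivots.
The rank is the number of nonzero pivots: 3.

3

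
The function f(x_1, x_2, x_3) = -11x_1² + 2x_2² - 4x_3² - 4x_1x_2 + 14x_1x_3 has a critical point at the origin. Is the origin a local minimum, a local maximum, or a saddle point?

saddle point

The Hessian at the origin is H = [[-22, -4, 14], [-4, 4, 0], [14, 0, -8]].
Row-reducing H symmetrically gives the diagonal entries -22, 52/11, -6/13.
Counting signs: 1 positive, 2 negative.
H is indefinite, so the origin is a saddle point.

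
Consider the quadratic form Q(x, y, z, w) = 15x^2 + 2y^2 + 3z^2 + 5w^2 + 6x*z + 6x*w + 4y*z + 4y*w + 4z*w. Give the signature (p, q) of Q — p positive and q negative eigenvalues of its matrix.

(4, 0)

The associated matrix is A = [[15, 0, 3, 3], [0, 2, 2, 2], [3, 2, 3, 2], [3, 2, 2, 5]].
Symmetric row and column elimination reduces A to a congruent diagonal form with pivots 15, 2, 2/5, 3/2.
Counting signs: 4 positive.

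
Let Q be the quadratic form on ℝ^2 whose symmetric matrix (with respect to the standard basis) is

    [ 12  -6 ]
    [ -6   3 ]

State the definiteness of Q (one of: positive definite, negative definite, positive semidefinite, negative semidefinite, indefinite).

positive semidefinite

For the 2×2 matrix [[12, -6], [-6, 3]]: det = 12·3 − (-6)² = 0, trace = 15.
det = 0 so one eigenvalue is zero; the form is semidefinite with the sign of the trace.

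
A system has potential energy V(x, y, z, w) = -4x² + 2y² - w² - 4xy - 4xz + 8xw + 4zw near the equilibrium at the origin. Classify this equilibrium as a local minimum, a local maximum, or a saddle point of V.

saddle point

The Hessian at the origin is H = [[-8, -4, -4, 8], [-4, 4, 0, 0], [-4, 0, 0, 4], [8, 0, 4, -2]].
Row-reducing H symmetrically gives the diagonal entries -8, 6, 4/3, 2.
Counting signs: 3 positive, 1 negative.
H is indefinite, so the origin is a saddle point.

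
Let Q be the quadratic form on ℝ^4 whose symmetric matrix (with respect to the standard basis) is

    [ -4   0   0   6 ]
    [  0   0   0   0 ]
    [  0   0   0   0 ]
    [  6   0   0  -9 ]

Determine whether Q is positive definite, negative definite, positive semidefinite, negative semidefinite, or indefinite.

Row-reducing A symmetrically gives the diagonal entries -4, 0, 0, 0.
Counting signs: 1 negative, 3 zero.
Hence Q is negative semidefinite.

negative semidefinite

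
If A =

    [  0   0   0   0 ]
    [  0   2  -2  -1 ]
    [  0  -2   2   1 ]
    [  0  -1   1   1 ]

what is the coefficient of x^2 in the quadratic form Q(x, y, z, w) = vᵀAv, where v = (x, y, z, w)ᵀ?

0

The coefficient of x^2 is the diagonal entry A[1,1] = 0.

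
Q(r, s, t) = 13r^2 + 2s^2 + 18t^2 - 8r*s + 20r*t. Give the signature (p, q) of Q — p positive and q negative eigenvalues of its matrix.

Write A = [[13, -4, 10], [-4, 2, 0], [10, 0, 18]].
Symmetric row and column elimination reduces A to a congruent diagonal form with pivots 13, 10/13, -2.
Counting signs: 2 positive, 1 negative.

(2, 1)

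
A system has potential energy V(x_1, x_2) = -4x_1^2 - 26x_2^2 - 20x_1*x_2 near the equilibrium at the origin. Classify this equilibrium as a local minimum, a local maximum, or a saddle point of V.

local maximum

The Hessian at the origin is H = [[-8, -20], [-20, -52]].
det H = -8·-52 − (-20)² = 16 > 0 and H[1,1] = -8 < 0, so H is negative definite.
Therefore the origin is a local maximum.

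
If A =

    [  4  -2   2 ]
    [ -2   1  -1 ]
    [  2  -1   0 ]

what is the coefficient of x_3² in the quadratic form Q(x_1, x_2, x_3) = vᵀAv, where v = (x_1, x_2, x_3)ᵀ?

The coefficient of x_3² is the diagonal entry A[3,3] = 0.

0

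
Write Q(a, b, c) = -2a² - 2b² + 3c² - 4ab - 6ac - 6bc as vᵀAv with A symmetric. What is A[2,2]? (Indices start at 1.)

-2

The coefficient of b² in Q is -2, and that is exactly A[2,2].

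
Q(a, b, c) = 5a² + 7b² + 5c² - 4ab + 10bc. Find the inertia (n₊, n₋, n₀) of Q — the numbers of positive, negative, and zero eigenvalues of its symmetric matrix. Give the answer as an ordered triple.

(3, 0, 0)

The symmetric matrix is A = [[5, -2, 0], [-2, 7, 5], [0, 5, 5]].
Applying the same elementary operations to the rows and columns of A produces a congruent diagonal matrix with entries 5, 31/5, 30/31.
Counting signs: 3 positive.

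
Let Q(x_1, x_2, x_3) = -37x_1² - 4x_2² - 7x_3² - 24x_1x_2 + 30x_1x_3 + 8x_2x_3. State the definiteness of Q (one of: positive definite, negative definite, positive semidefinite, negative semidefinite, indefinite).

indefinite

The associated matrix is A = [[-37, -12, 15], [-12, -4, 4], [15, 4, -7]].
Symmetric row and column elimination reduces A to a congruent diagonal form with pivots -37, -4/37, 6.
That gives 1 positive, 2 negative pivots.
Hence Q is indefinite.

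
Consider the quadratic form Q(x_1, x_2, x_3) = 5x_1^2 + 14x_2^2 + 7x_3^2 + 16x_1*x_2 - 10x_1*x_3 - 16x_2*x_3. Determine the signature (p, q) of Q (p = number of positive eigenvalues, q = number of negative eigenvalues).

The symmetric matrix is A = [[5, 8, -5], [8, 14, -8], [-5, -8, 7]].
Symmetric row and column elimination reduces A to a congruent diagonal form with pivots 5, 6/5, 2.
That gives 3 positive pivots.

(3, 0)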